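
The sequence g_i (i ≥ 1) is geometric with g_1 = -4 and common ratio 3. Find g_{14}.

g_i = (-4)·3^(i-1).
g_{14} = (-4)·3^13 = -6377292.

-6377292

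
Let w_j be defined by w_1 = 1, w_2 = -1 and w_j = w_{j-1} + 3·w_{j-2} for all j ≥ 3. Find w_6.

Step forward from the initial values:
w_3 = 2  w_4 = -1  w_5 = 5  w_6 = 2.

2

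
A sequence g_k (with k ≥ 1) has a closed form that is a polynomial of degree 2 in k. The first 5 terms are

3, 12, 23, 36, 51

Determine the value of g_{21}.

563

1st diffs: 9, 11, 13, 15.
2nd diffs: 2, 2, 2 (constant).
Newton forward-difference form: g_k = 3 + 9·C(k-1,1) + 2·C(k-1,2).
At k = 21: k-1 = 20, so g_{21} = 3 + 180 + 380 = 563.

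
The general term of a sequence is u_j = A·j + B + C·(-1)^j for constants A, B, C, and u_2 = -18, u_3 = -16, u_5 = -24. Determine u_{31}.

The three given values yield: 2A + B + C = -18; 3A + B - C = -16; 5A + B - C = -24.
Subtracting the first from the second: A - 2C = 2.
Subtracting the second from the third: 2A = -8.
Solving: C = -3, A = -4, then B = -7.
Hence u_{31} = -4·31 + (-7) + (-3)·(-1) = -128.

-128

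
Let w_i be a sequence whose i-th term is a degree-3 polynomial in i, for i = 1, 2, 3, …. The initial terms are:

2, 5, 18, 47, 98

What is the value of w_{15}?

3138

1st diffs: 3, 13, 29, 51.
2nd diffs: 10, 16, 22.
3rd diffs: 6, 6 (constant).
Newton forward-difference form: w_i = 2 + 3·C(i-1,1) + 10·C(i-1,2) + 6·C(i-1,3).
At i = 15: i-1 = 14, so w_{15} = 2 + 42 + 910 + 2184 = 3138.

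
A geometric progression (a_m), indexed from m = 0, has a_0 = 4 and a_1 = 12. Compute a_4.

Common ratio r = 3.
a_m = 4·3^(m-0).
a_4 = 4·3^4 = 324.

324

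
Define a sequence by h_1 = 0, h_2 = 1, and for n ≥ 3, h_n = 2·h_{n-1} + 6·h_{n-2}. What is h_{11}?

Iterate the recurrence:
h_3 = 2;  h_4 = 10;  h_5 = 32;  h_6 = 124;  h_7 = 440;  h_8 = 1624;  h_9 = 5888;  h_{10} = 21520;  h_{11} = 78368.

78368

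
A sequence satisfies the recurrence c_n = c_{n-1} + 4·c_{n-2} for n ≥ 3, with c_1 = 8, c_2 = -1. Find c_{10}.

12947

Compute successive terms:
c_3 = 31  c_4 = 27  c_5 = 151  c_6 = 259  c_7 = 863  c_8 = 1899  c_9 = 5351  c_{10} = 12947.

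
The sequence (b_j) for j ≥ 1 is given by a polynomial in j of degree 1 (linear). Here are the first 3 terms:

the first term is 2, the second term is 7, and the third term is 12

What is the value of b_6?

27

1st diffs: 5, 5 (constant).
So b_j = 5j - 3.
Evaluating at j = 6 gives b_6 = 27.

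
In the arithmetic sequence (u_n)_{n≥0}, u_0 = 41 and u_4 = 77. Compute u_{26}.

275

Common difference d = (77 - 41) / (4 - 0) = 9.
u_n = 41 + (n - 0)·9.
u_{26} = 41 + 26·9 = 275.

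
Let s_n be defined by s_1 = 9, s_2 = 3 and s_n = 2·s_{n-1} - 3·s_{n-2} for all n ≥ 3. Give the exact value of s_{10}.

Iterate the recurrence:
s_3 = -21, s_4 = -51, s_5 = -39, s_6 = 75, s_7 = 267, s_8 = 309, s_9 = -183, s_{10} = -1293.

-1293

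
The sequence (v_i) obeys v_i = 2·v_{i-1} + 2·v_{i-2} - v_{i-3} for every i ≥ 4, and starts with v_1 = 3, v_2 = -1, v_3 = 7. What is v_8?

543

v_4 = 9; v_5 = 33; v_6 = 77; v_7 = 211; v_8 = 543.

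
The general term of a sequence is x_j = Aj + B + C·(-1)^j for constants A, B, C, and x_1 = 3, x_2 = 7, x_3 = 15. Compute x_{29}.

171

Plug in j = 1, 2, 3: A + B - C = 3; 2A + B + C = 7; 3A + B - C = 15.
Subtracting the first from the second: A + 2C = 4.
Subtracting the second from the third: A - 2C = 8.
Solving: C = -1, A = 6, then B = -4.
So x_j = 6·j + (-4) + (-1)·(-1)^j; at j=29 this is 171.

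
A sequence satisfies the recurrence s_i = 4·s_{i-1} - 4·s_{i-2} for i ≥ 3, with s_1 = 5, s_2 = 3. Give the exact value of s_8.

-2496

Compute successive terms:
s_3 = -8  s_4 = -44  s_5 = -144  s_6 = -400  s_7 = -1024  s_8 = -2496.
(Characteristic roots are 2 and 2.)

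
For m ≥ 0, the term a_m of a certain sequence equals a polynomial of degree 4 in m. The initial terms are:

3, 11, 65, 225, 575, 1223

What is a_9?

1st diffs: 8, 54, 160, 350, 648.
2nd diffs: 46, 106, 190, 298.
3rd diffs: 60, 84, 108.
4th diffs: 24, 24 (constant).
Newton forward-difference form: a_m = 3 + 8·C(m,1) + 46·C(m,2) + 60·C(m,3) + 24·C(m,4).
At m = 9: m = 9, so a_9 = 3 + 72 + 1656 + 5040 + 3024 = 9795.

9795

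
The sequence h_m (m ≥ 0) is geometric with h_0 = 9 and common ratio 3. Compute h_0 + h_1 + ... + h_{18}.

5230176597

h_m = 9·3^(m-0).
S = 9·(3^19 - 1)/(3 - 1) = 9·(1162261467 - 1)/(2) = 5230176597.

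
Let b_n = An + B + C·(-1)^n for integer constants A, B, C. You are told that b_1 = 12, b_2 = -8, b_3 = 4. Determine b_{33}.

-116

At n = 1, 2, 3: A + B - C = 12; 2A + B + C = -8; 3A + B - C = 4.
Subtracting the first from the second: A + 2C = -20.
Subtracting the second from the third: A - 2C = 12.
Solving: C = -8, A = -4, then B = 8.
So b_n = -4·n + 8 + (-8)·(-1)^n; at n=33 this is -116.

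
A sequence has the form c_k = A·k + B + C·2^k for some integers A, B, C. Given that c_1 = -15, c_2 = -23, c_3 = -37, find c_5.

The three given values yield: A + B + 2C = -15; 2A + B + 4C = -23; 3A + B + 8C = -37.
Subtracting the first from the second: A + 2C = -8.
Subtracting the second from the third: A + 4C = -14.
Solving: C = -3, A = -2, then B = -7.
Therefore c_5 = -10 + (-7) + (-3)·32 = -113.

-113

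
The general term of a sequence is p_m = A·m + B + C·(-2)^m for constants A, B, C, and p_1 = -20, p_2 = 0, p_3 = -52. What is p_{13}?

At m = 1, 2, 3: A + B - 2C = -20; 2A + B + 4C = 0; 3A + B - 8C = -52.
Subtracting the first from the second: A + 6C = 20.
Subtracting the second from the third: A - 12C = -52.
Solving: C = 4, A = -4, then B = -8.
Hence p_{13} = -4·13 + (-8) + 4·(-8192) = -32828.

-32828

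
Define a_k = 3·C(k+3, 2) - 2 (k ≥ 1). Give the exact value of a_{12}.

C(15, 2) = 105, so a_{12} = 313.

313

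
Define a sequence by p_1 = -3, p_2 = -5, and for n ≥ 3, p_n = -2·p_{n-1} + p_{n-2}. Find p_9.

Compute successive terms:
p_3 = 7;  p_4 = -19;  p_5 = 45;  p_6 = -109;  p_7 = 263;  p_8 = -635;  p_9 = 1533.

1533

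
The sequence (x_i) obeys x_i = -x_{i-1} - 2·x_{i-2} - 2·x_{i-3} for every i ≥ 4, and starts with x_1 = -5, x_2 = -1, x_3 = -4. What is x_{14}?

-358

x_4 = 16  x_5 = -6  x_6 = -18  …  x_{11} = 6  x_{12} = 186  x_{13} = -26  x_{14} = -358.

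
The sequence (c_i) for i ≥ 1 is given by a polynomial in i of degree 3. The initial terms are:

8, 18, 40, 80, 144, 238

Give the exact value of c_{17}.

1st diffs: 10, 22, 40, 64, 94.
2nd diffs: 12, 18, 24, 30.
3rd diffs: 6, 6, 6 (constant).
Newton forward-difference form: c_i = 8 + 10·C(i-1,1) + 12·C(i-1,2) + 6·C(i-1,3).
At i = 17: i-1 = 16, so c_{17} = 8 + 160 + 1440 + 3360 = 4968.

4968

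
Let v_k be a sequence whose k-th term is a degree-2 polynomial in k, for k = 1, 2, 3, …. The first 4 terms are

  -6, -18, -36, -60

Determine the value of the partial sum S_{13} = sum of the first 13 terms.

-2730

1st diffs: -12, -18, -24.
2nd diffs: -6, -6 (constant).
Newton forward-difference form: v_k = -6 + (-12)·C(k-1,1) + (-6)·C(k-1,2).
Continuing: …, -90, -126, -168, -216, …, v_{13} = -546.
Summing k = 1..13 (13 terms) gives -2730.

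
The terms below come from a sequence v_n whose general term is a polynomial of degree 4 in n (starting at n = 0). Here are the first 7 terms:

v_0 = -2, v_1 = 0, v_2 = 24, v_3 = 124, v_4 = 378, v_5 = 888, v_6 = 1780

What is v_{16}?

1st diffs: 2, 24, 100, 254, 510, 892.
2nd diffs: 22, 76, 154, 256, 382.
3rd diffs: 54, 78, 102, 126.
4th diffs: 24, 24, 24 (constant).
Newton forward-difference form: v_n = -2 + 2·C(n,1) + 22·C(n,2) + 54·C(n,3) + 24·C(n,4).
At n = 16: n = 16, so v_{16} = -2 + 32 + 2640 + 30240 + 43680 = 76590.

76590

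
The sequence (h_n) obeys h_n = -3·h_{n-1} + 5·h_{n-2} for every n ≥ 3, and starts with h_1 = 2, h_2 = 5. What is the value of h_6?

635

Iterate the recurrence:
h_3 = -5; h_4 = 40; h_5 = -145; h_6 = 635.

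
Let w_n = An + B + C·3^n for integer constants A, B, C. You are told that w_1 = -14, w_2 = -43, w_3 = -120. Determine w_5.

-994

Write the equations: A + B + 3C = -14; 2A + B + 9C = -43; 3A + B + 27C = -120.
Subtracting the first from the second: A + 6C = -29.
Subtracting the second from the third: A + 18C = -77.
Solving: C = -4, A = -5, then B = 3.
Hence w_5 = -5·5 + 3 + (-4)·243 = -994.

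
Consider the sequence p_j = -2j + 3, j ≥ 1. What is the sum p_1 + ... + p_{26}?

Over j = 1..26: Σj = 351.
Total = (-2)·351 + (3)·26 = -624.

-624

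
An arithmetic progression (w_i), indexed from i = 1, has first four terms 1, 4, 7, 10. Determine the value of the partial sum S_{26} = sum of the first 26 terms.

Common difference d = 3.
w_i = 1 + (i - 1)·3.
w_{26} = 76; S = 26·(1 + 76)/2 = 1001.

1001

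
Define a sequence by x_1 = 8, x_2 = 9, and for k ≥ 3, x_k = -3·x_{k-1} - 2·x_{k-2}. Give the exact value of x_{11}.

Applying the relation repeatedly:
x_3 = -43;  x_4 = 111;  x_5 = -247;  x_6 = 519;  x_7 = -1063;  x_8 = 2151;  x_9 = -4327;  x_{10} = 8679;  x_{11} = -17383.
(Characteristic roots are -1 and -2.)

-17383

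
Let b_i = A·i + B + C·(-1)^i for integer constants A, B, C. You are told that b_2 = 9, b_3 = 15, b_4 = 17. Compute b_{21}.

87

Plug in i = 2, 3, 4: 2A + B + C = 9; 3A + B - C = 15; 4A + B + C = 17.
Subtracting the first from the second: A - 2C = 6.
Subtracting the second from the third: A + 2C = 2.
Solving: C = -1, A = 4, then B = 2.
Therefore b_{21} = 84 + 2 + (-1)·(-1) = 87.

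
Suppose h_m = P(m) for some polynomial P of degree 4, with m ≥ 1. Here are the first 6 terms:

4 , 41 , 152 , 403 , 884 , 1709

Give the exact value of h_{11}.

16664

1st diffs: 37, 111, 251, 481, 825.
2nd diffs: 74, 140, 230, 344.
3rd diffs: 66, 90, 114.
4th diffs: 24, 24 (constant).
Newton forward-difference form: h_m = 4 + 37·C(m-1,1) + 74·C(m-1,2) + 66·C(m-1,3) + 24·C(m-1,4).
At m = 11: m-1 = 10, so h_{11} = 4 + 370 + 3330 + 7920 + 5040 = 16664.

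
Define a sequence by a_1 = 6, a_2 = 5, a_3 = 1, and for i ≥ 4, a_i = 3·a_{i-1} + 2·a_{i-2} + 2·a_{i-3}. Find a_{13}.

Applying the relation repeatedly:
a_4 = 25  a_5 = 87  a_6 = 313  a_7 = 1163  a_8 = 4289  a_9 = 15819  a_{10} = 58361  a_{11} = 215299  a_{12} = 794257  a_{13} = 2930091.

2930091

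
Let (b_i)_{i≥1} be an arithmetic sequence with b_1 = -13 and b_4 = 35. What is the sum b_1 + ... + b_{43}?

Common difference d = (35 - (-13)) / (4 - 1) = 16.
b_i = -13 + (i - 1)·16.
b_{43} = 659; S = 43·(-13 + 659)/2 = 13889.

13889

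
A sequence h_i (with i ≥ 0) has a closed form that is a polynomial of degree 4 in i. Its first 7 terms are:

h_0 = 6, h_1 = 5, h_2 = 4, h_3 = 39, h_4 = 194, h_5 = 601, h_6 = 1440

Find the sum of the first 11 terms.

1st diffs: -1, -1, 35, 155, 407, 839.
2nd diffs: 0, 36, 120, 252, 432.
3rd diffs: 36, 84, 132, 180.
4th diffs: 48, 48, 48 (constant).
Newton forward-difference form: h_i = 6 + (-1)·C(i,1) + 36·C(i,3) + 48·C(i,4).
Continuing: 2939, 5374, 9069, 14396.
Summing i = 0..10 (11 terms) gives 34067.

34067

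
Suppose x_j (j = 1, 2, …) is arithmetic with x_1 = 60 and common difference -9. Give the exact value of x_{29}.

x_j = 60 + (j - 1)·(-9).
x_{29} = 60 + 28·(-9) = -192.

-192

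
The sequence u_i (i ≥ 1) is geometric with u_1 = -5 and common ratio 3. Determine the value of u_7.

-3645

u_i = (-5)·3^(i-1).
u_7 = (-5)·3^6 = -3645.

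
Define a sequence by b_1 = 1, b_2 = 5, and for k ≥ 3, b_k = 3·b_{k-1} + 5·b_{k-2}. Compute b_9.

b_3 = 20, b_4 = 85, b_5 = 355, b_6 = 1490, b_7 = 6245, b_8 = 26185, b_9 = 109780.

109780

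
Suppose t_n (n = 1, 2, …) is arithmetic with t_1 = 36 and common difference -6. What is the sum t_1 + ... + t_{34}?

-2142

t_n = 36 + (n - 1)·(-6).
t_{34} = -162; S = 34·(36 + (-162))/2 = -2142.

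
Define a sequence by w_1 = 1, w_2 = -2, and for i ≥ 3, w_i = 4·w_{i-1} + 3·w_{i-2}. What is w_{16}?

Compute successive terms:
w_3 = -5; w_4 = -26; w_5 = -119; …; w_{13} = -25869671; w_{14} = -120184058; w_{15} = -558345245; w_{16} = -2593933154.

-2593933154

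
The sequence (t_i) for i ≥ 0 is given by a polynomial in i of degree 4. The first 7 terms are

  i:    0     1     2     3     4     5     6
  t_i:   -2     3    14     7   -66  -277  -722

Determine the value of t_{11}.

1st diffs: 5, 11, -7, -73, -211, -445.
2nd diffs: 6, -18, -66, -138, -234.
3rd diffs: -24, -48, -72, -96.
4th diffs: -24, -24, -24 (constant).
So t_i = -i^4 + 2i^3 + 4i^2 - 2.
Evaluating at i = 11 gives t_{11} = -11497.

-11497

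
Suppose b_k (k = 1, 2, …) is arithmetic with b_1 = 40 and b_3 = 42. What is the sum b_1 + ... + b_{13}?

Common difference d = (42 - 40) / (3 - 1) = 1.
b_k = 40 + (k - 1)·1.
b_{13} = 52; S = 13·(40 + 52)/2 = 598.

598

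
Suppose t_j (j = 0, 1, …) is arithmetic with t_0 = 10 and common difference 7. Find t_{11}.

87

t_j = 10 + (j - 0)·7.
t_{11} = 10 + 11·7 = 87.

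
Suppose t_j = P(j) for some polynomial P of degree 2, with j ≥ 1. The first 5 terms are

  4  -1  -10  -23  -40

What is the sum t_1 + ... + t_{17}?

1st diffs: -5, -9, -13, -17.
2nd diffs: -4, -4, -4 (constant).
Newton forward-difference form: t_j = 4 + (-5)·C(j-1,1) + (-4)·C(j-1,2).
Continuing: …, -61, -86, -115, -148, …, t_{17} = -556.
Summing j = 1..17 (17 terms) gives -3332.

-3332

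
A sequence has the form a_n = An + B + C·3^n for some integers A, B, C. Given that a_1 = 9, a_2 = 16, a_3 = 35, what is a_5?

253

Write the equations: A + B + 3C = 9; 2A + B + 9C = 16; 3A + B + 27C = 35.
Subtracting the first from the second: A + 6C = 7.
Subtracting the second from the third: A + 18C = 19.
Solving: C = 1, A = 1, then B = 5.
Hence a_5 = 1·5 + 5 + 1·243 = 253.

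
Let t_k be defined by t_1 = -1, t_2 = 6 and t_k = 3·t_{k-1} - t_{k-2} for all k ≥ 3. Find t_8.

Applying the relation repeatedly:
t_3 = 19, t_4 = 51, t_5 = 134, t_6 = 351, t_7 = 919, t_8 = 2406.

2406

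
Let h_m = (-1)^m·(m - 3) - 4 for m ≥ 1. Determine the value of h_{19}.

-20

(-1)^19 = -1; m - 3 at m=19 is 16; so h_{19} = -20.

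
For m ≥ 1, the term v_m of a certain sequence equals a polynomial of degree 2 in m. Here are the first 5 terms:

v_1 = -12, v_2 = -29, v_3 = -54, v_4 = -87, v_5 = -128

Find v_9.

1st diffs: -17, -25, -33, -41.
2nd diffs: -8, -8, -8 (constant).
So v_m = -4m^2 - 5m - 3.
Evaluating at m = 9 gives v_9 = -372.

-372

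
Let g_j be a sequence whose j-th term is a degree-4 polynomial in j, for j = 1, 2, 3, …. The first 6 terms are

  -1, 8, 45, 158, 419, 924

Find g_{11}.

12149

1st diffs: 9, 37, 113, 261, 505.
2nd diffs: 28, 76, 148, 244.
3rd diffs: 48, 72, 96.
4th diffs: 24, 24 (constant).
Newton forward-difference form: g_j = -1 + 9·C(j-1,1) + 28·C(j-1,2) + 48·C(j-1,3) + 24·C(j-1,4).
At j = 11: j-1 = 10, so g_{11} = -1 + 90 + 1260 + 5760 + 5040 = 12149.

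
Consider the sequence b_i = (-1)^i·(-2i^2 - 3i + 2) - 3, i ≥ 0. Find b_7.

(-1)^7 = -1; -2i^2 - 3i + 2 at i=7 is -117; so b_7 = 114.

114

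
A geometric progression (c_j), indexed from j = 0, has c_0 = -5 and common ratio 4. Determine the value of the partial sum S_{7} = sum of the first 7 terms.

-27305

c_j = (-5)·4^(j-0).
S = (-5)·(4^7 - 1)/(4 - 1) = (-5)·(16384 - 1)/(3) = -27305.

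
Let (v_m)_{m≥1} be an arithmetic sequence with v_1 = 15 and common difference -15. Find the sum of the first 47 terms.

v_m = 15 + (m - 1)·(-15).
v_{47} = -675; S = 47·(15 + (-675))/2 = -15510.

-15510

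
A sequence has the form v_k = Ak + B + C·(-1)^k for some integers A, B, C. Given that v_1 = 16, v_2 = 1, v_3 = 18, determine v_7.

At k = 1, 2, 3: A + B - C = 16; 2A + B + C = 1; 3A + B - C = 18.
Subtracting the first from the second: A + 2C = -15.
Subtracting the second from the third: A - 2C = 17.
Solving: C = -8, A = 1, then B = 7.
So v_k = 1·k + 7 + (-8)·(-1)^k; at k=7 this is 22.

22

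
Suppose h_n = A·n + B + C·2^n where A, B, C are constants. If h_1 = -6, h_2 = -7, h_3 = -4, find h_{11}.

Plug in n = 1, 2, 3: A + B + 2C = -6; 2A + B + 4C = -7; 3A + B + 8C = -4.
Subtracting the first from the second: A + 2C = -1.
Subtracting the second from the third: A + 4C = 3.
Solving: C = 2, A = -5, then B = -5.
So h_n = -5·n + (-5) + 2·2^n; at n=11 this is 4036.

4036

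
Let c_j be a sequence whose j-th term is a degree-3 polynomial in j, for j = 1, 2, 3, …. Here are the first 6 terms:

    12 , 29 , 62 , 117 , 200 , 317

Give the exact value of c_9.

932

1st diffs: 17, 33, 55, 83, 117.
2nd diffs: 16, 22, 28, 34.
3rd diffs: 6, 6, 6 (constant).
Newton forward-difference form: c_j = 12 + 17·C(j-1,1) + 16·C(j-1,2) + 6·C(j-1,3).
At j = 9: j-1 = 8, so c_9 = 12 + 136 + 448 + 336 = 932.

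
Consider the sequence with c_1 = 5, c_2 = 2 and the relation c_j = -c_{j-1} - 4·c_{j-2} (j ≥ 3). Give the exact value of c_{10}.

-2722

Iterate the recurrence:
c_3 = -22; c_4 = 14; c_5 = 74; c_6 = -130; c_7 = -166; c_8 = 686; c_9 = -22; c_{10} = -2722.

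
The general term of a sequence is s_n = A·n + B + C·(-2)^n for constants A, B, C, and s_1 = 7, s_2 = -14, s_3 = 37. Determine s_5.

At n = 1, 2, 3: A + B - 2C = 7; 2A + B + 4C = -14; 3A + B - 8C = 37.
Subtracting the first from the second: A + 6C = -21.
Subtracting the second from the third: A - 12C = 51.
Solving: C = -4, A = 3, then B = -4.
Hence s_5 = 3·5 + (-4) + (-4)·(-32) = 139.

139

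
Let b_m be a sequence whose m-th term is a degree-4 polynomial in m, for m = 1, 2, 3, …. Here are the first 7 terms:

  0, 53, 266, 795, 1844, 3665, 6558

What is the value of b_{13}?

69276

1st diffs: 53, 213, 529, 1049, 1821, 2893.
2nd diffs: 160, 316, 520, 772, 1072.
3rd diffs: 156, 204, 252, 300.
4th diffs: 48, 48, 48 (constant).
Newton forward-difference form: b_m = 53·C(m-1,1) + 160·C(m-1,2) + 156·C(m-1,3) + 48·C(m-1,4).
At m = 13: m-1 = 12, so b_{13} = 636 + 10560 + 34320 + 23760 = 69276.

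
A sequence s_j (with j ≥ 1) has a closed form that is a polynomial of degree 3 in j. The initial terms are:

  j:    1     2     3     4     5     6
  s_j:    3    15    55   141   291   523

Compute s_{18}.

16255

1st diffs: 12, 40, 86, 150, 232.
2nd diffs: 28, 46, 64, 82.
3rd diffs: 18, 18, 18 (constant).
So s_j = 3j^3 - 4j^2 + 3j + 1.
Evaluating at j = 18 gives s_{18} = 16255.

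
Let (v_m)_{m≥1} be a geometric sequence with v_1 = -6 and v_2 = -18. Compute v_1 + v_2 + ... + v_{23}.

Common ratio r = 3.
v_m = (-6)·3^(m-1).
S = (-6)·(3^23 - 1)/(3 - 1) = (-6)·(94143178827 - 1)/(2) = -282429536478.

-282429536478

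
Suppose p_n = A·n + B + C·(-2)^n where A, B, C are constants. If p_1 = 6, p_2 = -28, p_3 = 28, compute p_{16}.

The three given values yield: A + B - 2C = 6; 2A + B + 4C = -28; 3A + B - 8C = 28.
Subtracting the first from the second: A + 6C = -34.
Subtracting the second from the third: A - 12C = 56.
Solving: C = -5, A = -4, then B = 0.
Therefore p_{16} = -64 + 0 + (-5)·65536 = -327744.

-327744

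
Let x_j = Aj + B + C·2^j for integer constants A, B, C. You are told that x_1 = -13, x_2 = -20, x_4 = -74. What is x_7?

The three given values yield: A + B + 2C = -13; 2A + B + 4C = -20; 4A + B + 16C = -74.
Subtracting the first from the second: A + 2C = -7.
Subtracting the second from the third: 2A + 12C = -54.
Solving: C = -5, A = 3, then B = -6.
So x_j = 3·j + (-6) + (-5)·2^j; at j=7 this is -625.

-625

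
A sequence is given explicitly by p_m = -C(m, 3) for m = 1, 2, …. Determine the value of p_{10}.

-120

C(10, 3) = 120, so p_{10} = -120.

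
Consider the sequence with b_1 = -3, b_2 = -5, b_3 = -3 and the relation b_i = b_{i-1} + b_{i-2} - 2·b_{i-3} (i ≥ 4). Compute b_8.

17

Step forward from the initial values:
b_4 = -2, b_5 = 5, b_6 = 9, b_7 = 18, b_8 = 17.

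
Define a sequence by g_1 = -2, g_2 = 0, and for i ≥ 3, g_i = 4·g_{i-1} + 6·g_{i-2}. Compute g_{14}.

g_3 = -12  g_4 = -48  g_5 = -264  …  g_{11} = -4939968  g_{12} = -25501440  g_{13} = -131645568  g_{14} = -679590912.

-679590912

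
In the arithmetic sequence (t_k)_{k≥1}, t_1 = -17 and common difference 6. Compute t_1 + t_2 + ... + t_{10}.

100

t_k = -17 + (k - 1)·6.
t_{10} = 37; S = 10·(-17 + 37)/2 = 100.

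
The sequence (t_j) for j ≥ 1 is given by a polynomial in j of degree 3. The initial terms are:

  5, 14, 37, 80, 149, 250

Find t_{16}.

4340

1st diffs: 9, 23, 43, 69, 101.
2nd diffs: 14, 20, 26, 32.
3rd diffs: 6, 6, 6 (constant).
Newton forward-difference form: t_j = 5 + 9·C(j-1,1) + 14·C(j-1,2) + 6·C(j-1,3).
At j = 16: j-1 = 15, so t_{16} = 5 + 135 + 1470 + 2730 = 4340.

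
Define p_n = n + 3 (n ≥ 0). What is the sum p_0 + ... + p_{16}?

Over n = 0..16: Σn = 136.
Total = (1)·136 + (3)·17 = 187.

187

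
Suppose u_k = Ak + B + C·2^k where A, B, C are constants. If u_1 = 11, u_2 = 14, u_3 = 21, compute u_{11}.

Write the equations: A + B + 2C = 11; 2A + B + 4C = 14; 3A + B + 8C = 21.
Subtracting the first from the second: A + 2C = 3.
Subtracting the second from the third: A + 4C = 7.
Solving: C = 2, A = -1, then B = 8.
Therefore u_{11} = -11 + 8 + 2·2048 = 4093.

4093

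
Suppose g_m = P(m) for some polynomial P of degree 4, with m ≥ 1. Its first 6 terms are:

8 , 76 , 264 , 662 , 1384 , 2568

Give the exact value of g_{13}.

1st diffs: 68, 188, 398, 722, 1184.
2nd diffs: 120, 210, 324, 462.
3rd diffs: 90, 114, 138.
4th diffs: 24, 24 (constant).
Newton forward-difference form: g_m = 8 + 68·C(m-1,1) + 120·C(m-1,2) + 90·C(m-1,3) + 24·C(m-1,4).
At m = 13: m-1 = 12, so g_{13} = 8 + 816 + 7920 + 19800 + 11880 = 40424.

40424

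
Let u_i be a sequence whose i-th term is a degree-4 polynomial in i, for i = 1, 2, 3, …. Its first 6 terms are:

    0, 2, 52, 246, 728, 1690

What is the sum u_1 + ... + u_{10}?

1st diffs: 2, 50, 194, 482, 962.
2nd diffs: 48, 144, 288, 480.
3rd diffs: 96, 144, 192.
4th diffs: 48, 48 (constant).
Newton forward-difference form: u_i = 2·C(i-1,1) + 48·C(i-1,2) + 96·C(i-1,3) + 48·C(i-1,4).
Continuing: 3372, 6062, 10096, 15858.
Summing i = 1..10 (10 terms) gives 38106.

38106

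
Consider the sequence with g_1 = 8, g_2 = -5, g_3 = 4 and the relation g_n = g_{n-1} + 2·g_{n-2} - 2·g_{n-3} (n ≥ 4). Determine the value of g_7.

-20

Compute successive terms:
g_4 = -22  g_5 = -4  g_6 = -56  g_7 = -20.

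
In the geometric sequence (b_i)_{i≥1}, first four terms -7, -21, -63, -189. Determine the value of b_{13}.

-3720087

Common ratio r = 3.
b_i = (-7)·3^(i-1).
b_{13} = (-7)·3^12 = -3720087.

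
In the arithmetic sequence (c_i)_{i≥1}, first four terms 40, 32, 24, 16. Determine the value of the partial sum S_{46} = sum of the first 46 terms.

-6440

Common difference d = -8.
c_i = 40 + (i - 1)·(-8).
c_{46} = -320; S = 46·(40 + (-320))/2 = -6440.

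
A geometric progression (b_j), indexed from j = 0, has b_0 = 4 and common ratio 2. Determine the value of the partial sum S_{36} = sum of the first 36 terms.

274877906940

b_j = 4·2^(j-0).
S = 4·(2^36 - 1)/(2 - 1) = 4·(68719476736 - 1)/(1) = 274877906940.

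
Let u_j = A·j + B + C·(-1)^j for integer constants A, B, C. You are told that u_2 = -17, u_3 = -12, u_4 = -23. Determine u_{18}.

-65

Write the equations: 2A + B + C = -17; 3A + B - C = -12; 4A + B + C = -23.
Subtracting the first from the second: A - 2C = 5.
Subtracting the second from the third: A + 2C = -11.
Solving: C = -4, A = -3, then B = -7.
So u_j = -3·j + (-7) + (-4)·(-1)^j; at j=18 this is -65.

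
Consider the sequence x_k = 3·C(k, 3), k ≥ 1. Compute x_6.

60

C(6, 3) = 20, so x_6 = 60.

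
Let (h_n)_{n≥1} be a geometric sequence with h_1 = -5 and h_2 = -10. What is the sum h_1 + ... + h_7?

-635

Common ratio r = 2.
h_n = (-5)·2^(n-1).
S = (-5)·(2^7 - 1)/(2 - 1) = (-5)·(128 - 1)/(1) = -635.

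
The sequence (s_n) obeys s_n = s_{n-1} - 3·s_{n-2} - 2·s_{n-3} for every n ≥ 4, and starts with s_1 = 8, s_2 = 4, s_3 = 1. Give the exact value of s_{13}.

Compute successive terms:
s_4 = -27; s_5 = -38; s_6 = 41; s_7 = 209; s_8 = 162; s_9 = -547; s_{10} = -1451; s_{11} = -134; s_{12} = 5313; s_{13} = 8617.

8617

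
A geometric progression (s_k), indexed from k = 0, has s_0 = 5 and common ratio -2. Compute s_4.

80

s_k = 5·(-2)^(k-0).
s_4 = 5·(-2)^4 = 80.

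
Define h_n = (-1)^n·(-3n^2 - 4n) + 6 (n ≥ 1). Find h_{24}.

(-1)^24 = 1; -3n^2 - 4n at n=24 is -1824; so h_{24} = -1818.

-1818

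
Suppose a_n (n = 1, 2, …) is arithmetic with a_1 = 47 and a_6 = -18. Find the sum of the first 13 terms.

Common difference d = (-18 - 47) / (6 - 1) = -13.
a_n = 47 + (n - 1)·(-13).
a_{13} = -109; S = 13·(47 + (-109))/2 = -403.

-403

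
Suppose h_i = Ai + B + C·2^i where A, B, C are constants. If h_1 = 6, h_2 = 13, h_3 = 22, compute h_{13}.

The three given values yield: A + B + 2C = 6; 2A + B + 4C = 13; 3A + B + 8C = 22.
Subtracting the first from the second: A + 2C = 7.
Subtracting the second from the third: A + 4C = 9.
Solving: C = 1, A = 5, then B = -1.
So h_i = 5·i + (-1) + 1·2^i; at i=13 this is 8256.

8256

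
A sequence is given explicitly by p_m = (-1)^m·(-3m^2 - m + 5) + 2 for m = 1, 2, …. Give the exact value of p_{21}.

(-1)^21 = -1; -3m^2 - m + 5 at m=21 is -1339; so p_{21} = 1341.

1341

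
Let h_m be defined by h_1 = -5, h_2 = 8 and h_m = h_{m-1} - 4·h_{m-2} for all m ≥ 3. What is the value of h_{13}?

h_3 = 28; h_4 = -4; h_5 = -116; …; h_{10} = -3748; h_{11} = -980; h_{12} = 14012; h_{13} = 17932.

17932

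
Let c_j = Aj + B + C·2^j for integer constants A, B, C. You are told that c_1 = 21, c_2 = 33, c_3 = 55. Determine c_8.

1305

Write the equations: A + B + 2C = 21; 2A + B + 4C = 33; 3A + B + 8C = 55.
Subtracting the first from the second: A + 2C = 12.
Subtracting the second from the third: A + 4C = 22.
Solving: C = 5, A = 2, then B = 9.
Hence c_8 = 2·8 + 9 + 5·256 = 1305.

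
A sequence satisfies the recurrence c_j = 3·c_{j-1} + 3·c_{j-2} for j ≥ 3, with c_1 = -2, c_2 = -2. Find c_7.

c_3 = -12; c_4 = -42; c_5 = -162; c_6 = -612; c_7 = -2322.

-2322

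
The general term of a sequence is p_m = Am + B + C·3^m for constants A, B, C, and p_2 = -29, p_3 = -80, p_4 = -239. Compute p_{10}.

-177125

Plug in m = 2, 3, 4: 2A + B + 9C = -29; 3A + B + 27C = -80; 4A + B + 81C = -239.
Subtracting the first from the second: A + 18C = -51.
Subtracting the second from the third: A + 54C = -159.
Solving: C = -3, A = 3, then B = -8.
Therefore p_{10} = 30 + (-8) + (-3)·59049 = -177125.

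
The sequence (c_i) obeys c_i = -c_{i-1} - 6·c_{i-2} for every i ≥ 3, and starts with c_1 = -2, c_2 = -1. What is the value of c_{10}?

c_3 = 13  c_4 = -7  c_5 = -71  c_6 = 113  c_7 = 313  c_8 = -991  c_9 = -887  c_{10} = 6833.

6833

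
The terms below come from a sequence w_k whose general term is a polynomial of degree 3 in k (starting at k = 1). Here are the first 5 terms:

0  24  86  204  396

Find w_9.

1st diffs: 24, 62, 118, 192.
2nd diffs: 38, 56, 74.
3rd diffs: 18, 18 (constant).
Newton forward-difference form: w_k = 24·C(k-1,1) + 38·C(k-1,2) + 18·C(k-1,3).
At k = 9: k-1 = 8, so w_9 = 192 + 1064 + 1008 = 2264.

2264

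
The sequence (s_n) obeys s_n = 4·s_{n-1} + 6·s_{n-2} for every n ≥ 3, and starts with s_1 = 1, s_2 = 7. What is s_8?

126088

Step forward from the initial values:
s_3 = 34  s_4 = 178  s_5 = 916  s_6 = 4732  s_7 = 24424  s_8 = 126088.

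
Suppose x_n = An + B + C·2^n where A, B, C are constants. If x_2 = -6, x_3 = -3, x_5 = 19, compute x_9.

495

The three given values yield: 2A + B + 4C = -6; 3A + B + 8C = -3; 5A + B + 32C = 19.
Subtracting the first from the second: A + 4C = 3.
Subtracting the second from the third: 2A + 24C = 22.
Solving: C = 1, A = -1, then B = -8.
Therefore x_9 = -9 + (-8) + 1·512 = 495.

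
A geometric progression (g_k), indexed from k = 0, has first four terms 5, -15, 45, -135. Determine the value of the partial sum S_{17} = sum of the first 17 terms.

161425205

Common ratio r = -3.
g_k = 5·(-3)^(k-0).
S = 5·((-3)^17 - 1)/(-3 - 1) = 5·(-129140163 - 1)/(-4) = 161425205.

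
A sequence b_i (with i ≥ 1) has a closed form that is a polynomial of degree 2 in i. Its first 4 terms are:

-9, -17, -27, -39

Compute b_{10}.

-153

1st diffs: -8, -10, -12.
2nd diffs: -2, -2 (constant).
So b_i = -i^2 - 5i - 3.
Evaluating at i = 10 gives b_{10} = -153.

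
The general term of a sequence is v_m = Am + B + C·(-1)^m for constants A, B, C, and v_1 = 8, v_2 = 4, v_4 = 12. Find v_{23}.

The three given values yield: A + B - C = 8; 2A + B + C = 4; 4A + B + C = 12.
Subtracting the first from the second: A + 2C = -4.
Subtracting the second from the third: 2A = 8.
Solving: C = -4, A = 4, then B = 0.
Hence v_{23} = 4·23 + 0 + (-4)·(-1) = 96.

96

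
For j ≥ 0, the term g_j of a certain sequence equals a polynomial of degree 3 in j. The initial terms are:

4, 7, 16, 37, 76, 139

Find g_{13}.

2227

1st diffs: 3, 9, 21, 39, 63.
2nd diffs: 6, 12, 18, 24.
3rd diffs: 6, 6, 6 (constant).
Newton forward-difference form: g_j = 4 + 3·C(j,1) + 6·C(j,2) + 6·C(j,3).
At j = 13: j = 13, so g_{13} = 4 + 39 + 468 + 1716 = 2227.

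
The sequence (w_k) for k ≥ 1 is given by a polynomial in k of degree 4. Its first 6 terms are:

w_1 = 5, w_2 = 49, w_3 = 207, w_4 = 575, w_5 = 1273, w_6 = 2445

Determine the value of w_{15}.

1st diffs: 44, 158, 368, 698, 1172.
2nd diffs: 114, 210, 330, 474.
3rd diffs: 96, 120, 144.
4th diffs: 24, 24 (constant).
Newton forward-difference form: w_k = 5 + 44·C(k-1,1) + 114·C(k-1,2) + 96·C(k-1,3) + 24·C(k-1,4).
At k = 15: k-1 = 14, so w_{15} = 5 + 616 + 10374 + 34944 + 24024 = 69963.

69963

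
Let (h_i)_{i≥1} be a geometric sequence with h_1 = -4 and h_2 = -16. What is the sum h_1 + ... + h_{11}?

-5592404

Common ratio r = 4.
h_i = (-4)·4^(i-1).
S = (-4)·(4^11 - 1)/(4 - 1) = (-4)·(4194304 - 1)/(3) = -5592404.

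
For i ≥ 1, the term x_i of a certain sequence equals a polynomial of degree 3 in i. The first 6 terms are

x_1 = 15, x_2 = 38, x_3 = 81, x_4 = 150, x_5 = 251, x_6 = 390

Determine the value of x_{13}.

1st diffs: 23, 43, 69, 101, 139.
2nd diffs: 20, 26, 32, 38.
3rd diffs: 6, 6, 6 (constant).
Newton forward-difference form: x_i = 15 + 23·C(i-1,1) + 20·C(i-1,2) + 6·C(i-1,3).
At i = 13: i-1 = 12, so x_{13} = 15 + 276 + 1320 + 1320 = 2931.

2931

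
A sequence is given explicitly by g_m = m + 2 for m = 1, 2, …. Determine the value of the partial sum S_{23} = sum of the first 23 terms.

322

Over m = 1..23: Σm = 276.
Total = (1)·276 + (2)·23 = 322.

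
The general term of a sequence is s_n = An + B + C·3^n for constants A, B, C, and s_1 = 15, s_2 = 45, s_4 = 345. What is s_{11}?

Plug in n = 1, 2, 4: A + B + 3C = 15; 2A + B + 9C = 45; 4A + B + 81C = 345.
Subtracting the first from the second: A + 6C = 30.
Subtracting the second from the third: 2A + 72C = 300.
Solving: C = 4, A = 6, then B = -3.
Hence s_{11} = 6·11 + (-3) + 4·177147 = 708651.

708651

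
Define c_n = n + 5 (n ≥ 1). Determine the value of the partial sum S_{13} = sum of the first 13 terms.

Over n = 1..13: Σn = 91.
Total = (1)·91 + (5)·13 = 156.

156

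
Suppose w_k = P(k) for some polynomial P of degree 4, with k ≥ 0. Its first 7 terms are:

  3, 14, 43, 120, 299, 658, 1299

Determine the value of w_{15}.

1st diffs: 11, 29, 77, 179, 359, 641.
2nd diffs: 18, 48, 102, 180, 282.
3rd diffs: 30, 54, 78, 102.
4th diffs: 24, 24, 24 (constant).
Newton forward-difference form: w_k = 3 + 11·C(k,1) + 18·C(k,2) + 30·C(k,3) + 24·C(k,4).
At k = 15: k = 15, so w_{15} = 3 + 165 + 1890 + 13650 + 32760 = 48468.

48468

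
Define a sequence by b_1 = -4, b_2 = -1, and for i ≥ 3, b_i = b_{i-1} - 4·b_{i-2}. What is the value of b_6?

b_3 = 15;  b_4 = 19;  b_5 = -41;  b_6 = -117.

-117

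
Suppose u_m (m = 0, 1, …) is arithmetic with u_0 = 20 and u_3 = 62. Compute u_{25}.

370

Common difference d = (62 - 20) / (3 - 0) = 14.
u_m = 20 + (m - 0)·14.
u_{25} = 20 + 25·14 = 370.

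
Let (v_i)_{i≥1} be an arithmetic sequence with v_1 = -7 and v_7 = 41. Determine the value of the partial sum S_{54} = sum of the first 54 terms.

11070

Common difference d = (41 - (-7)) / (7 - 1) = 8.
v_i = -7 + (i - 1)·8.
v_{54} = 417; S = 54·(-7 + 417)/2 = 11070.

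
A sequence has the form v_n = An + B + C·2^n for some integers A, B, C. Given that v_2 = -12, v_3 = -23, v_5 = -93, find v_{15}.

The three given values yield: 2A + B + 4C = -12; 3A + B + 8C = -23; 5A + B + 32C = -93.
Subtracting the first from the second: A + 4C = -11.
Subtracting the second from the third: 2A + 24C = -70.
Solving: C = -3, A = 1, then B = -2.
Hence v_{15} = 1·15 + (-2) + (-3)·32768 = -98291.

-98291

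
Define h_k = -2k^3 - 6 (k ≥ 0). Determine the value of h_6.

h_6 = -2·6^3 - 6 = -438.

-438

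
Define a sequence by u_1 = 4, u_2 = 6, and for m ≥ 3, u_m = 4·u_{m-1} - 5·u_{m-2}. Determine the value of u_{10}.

-474

Step forward from the initial values:
u_3 = 4, u_4 = -14, u_5 = -76, u_6 = -234, u_7 = -556, u_8 = -1054, u_9 = -1436, u_{10} = -474.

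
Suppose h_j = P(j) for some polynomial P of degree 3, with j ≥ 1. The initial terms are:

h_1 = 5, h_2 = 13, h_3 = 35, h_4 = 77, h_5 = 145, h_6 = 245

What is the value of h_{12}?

1st diffs: 8, 22, 42, 68, 100.
2nd diffs: 14, 20, 26, 32.
3rd diffs: 6, 6, 6 (constant).
Newton forward-difference form: h_j = 5 + 8·C(j-1,1) + 14·C(j-1,2) + 6·C(j-1,3).
At j = 12: j-1 = 11, so h_{12} = 5 + 88 + 770 + 990 = 1853.

1853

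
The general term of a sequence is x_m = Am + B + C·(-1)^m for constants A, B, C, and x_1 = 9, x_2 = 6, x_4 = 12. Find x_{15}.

At m = 1, 2, 4: A + B - C = 9; 2A + B + C = 6; 4A + B + C = 12.
Subtracting the first from the second: A + 2C = -3.
Subtracting the second from the third: 2A = 6.
Solving: C = -3, A = 3, then B = 3.
Therefore x_{15} = 45 + 3 + (-3)·(-1) = 51.

51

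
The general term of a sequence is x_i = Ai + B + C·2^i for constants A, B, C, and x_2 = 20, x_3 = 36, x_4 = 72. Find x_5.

148

At i = 2, 3, 4: 2A + B + 4C = 20; 3A + B + 8C = 36; 4A + B + 16C = 72.
Subtracting the first from the second: A + 4C = 16.
Subtracting the second from the third: A + 8C = 36.
Solving: C = 5, A = -4, then B = 8.
Hence x_5 = -4·5 + 8 + 5·32 = 148.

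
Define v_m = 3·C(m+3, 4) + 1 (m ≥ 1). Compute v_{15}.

9181

C(18, 4) = 3060, so v_{15} = 9181.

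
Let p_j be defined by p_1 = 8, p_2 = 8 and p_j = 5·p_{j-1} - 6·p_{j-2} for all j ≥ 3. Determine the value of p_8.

-15448

Applying the relation repeatedly:
p_3 = -8;  p_4 = -88;  p_5 = -392;  p_6 = -1432;  p_7 = -4808;  p_8 = -15448.
(Characteristic roots are 3 and 2.)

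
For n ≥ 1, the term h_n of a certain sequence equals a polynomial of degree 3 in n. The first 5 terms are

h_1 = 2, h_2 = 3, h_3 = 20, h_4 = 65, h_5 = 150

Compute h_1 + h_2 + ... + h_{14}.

17955

1st diffs: 1, 17, 45, 85.
2nd diffs: 16, 28, 40.
3rd diffs: 12, 12 (constant).
Newton forward-difference form: h_n = 2 + 1·C(n-1,1) + 16·C(n-1,2) + 12·C(n-1,3).
Continuing: …, 287, 488, 765, 1130, …, h_{14} = 4695.
Summing n = 1..14 (14 terms) gives 17955.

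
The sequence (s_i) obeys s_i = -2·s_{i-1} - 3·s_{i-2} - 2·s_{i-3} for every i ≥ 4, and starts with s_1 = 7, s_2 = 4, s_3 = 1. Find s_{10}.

Applying the relation repeatedly:
s_4 = -28; s_5 = 45; s_6 = -8; s_7 = -63; s_8 = 60; s_9 = 85; s_{10} = -224.

-224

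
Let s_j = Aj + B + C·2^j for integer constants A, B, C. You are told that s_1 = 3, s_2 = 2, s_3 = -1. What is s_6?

The three given values yield: A + B + 2C = 3; 2A + B + 4C = 2; 3A + B + 8C = -1.
Subtracting the first from the second: A + 2C = -1.
Subtracting the second from the third: A + 4C = -3.
Solving: C = -1, A = 1, then B = 4.
So s_j = 1·j + 4 + (-1)·2^j; at j=6 this is -54.

-54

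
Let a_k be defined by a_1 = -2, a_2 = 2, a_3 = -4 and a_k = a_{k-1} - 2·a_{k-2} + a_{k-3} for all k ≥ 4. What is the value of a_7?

6

Iterate the recurrence:
a_4 = -10  a_5 = 0  a_6 = 16  a_7 = 6.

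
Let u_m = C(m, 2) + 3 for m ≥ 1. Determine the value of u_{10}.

48

C(10, 2) = 45, so u_{10} = 48.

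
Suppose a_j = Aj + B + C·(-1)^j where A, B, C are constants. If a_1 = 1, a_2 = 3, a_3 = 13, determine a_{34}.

195

Plug in j = 1, 2, 3: A + B - C = 1; 2A + B + C = 3; 3A + B - C = 13.
Subtracting the first from the second: A + 2C = 2.
Subtracting the second from the third: A - 2C = 10.
Solving: C = -2, A = 6, then B = -7.
So a_j = 6·j + (-7) + (-2)·(-1)^j; at j=34 this is 195.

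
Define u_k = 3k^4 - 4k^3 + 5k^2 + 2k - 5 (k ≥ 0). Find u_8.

u_8 = 3·8^4 - 4·8^3 + 5·8^2 + 2·8 - 5 = 10571.

10571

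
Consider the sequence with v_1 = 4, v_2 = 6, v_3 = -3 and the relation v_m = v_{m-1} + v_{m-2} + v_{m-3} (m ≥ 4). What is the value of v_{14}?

2122

Applying the relation repeatedly:
v_4 = 7  v_5 = 10  v_6 = 14  …  v_{11} = 341  v_{12} = 627  v_{13} = 1154  v_{14} = 2122.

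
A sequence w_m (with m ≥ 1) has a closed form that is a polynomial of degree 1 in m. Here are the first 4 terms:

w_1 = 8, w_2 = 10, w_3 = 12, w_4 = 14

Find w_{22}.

1st diffs: 2, 2, 2 (constant).
So w_m = 2m + 6.
Evaluating at m = 22 gives w_{22} = 50.

50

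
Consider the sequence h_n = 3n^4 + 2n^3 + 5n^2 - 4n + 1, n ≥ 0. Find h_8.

h_8 = 3·8^4 + 2·8^3 + 5·8^2 - 4·8 + 1 = 13601.

13601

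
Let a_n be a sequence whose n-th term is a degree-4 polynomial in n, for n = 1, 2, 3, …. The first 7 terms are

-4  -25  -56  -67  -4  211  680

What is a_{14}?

24683

1st diffs: -21, -31, -11, 63, 215, 469.
2nd diffs: -10, 20, 74, 152, 254.
3rd diffs: 30, 54, 78, 102.
4th diffs: 24, 24, 24 (constant).
Newton forward-difference form: a_n = -4 + (-21)·C(n-1,1) + (-10)·C(n-1,2) + 30·C(n-1,3) + 24·C(n-1,4).
At n = 14: n-1 = 13, so a_{14} = -4 - 273 - 780 + 8580 + 17160 = 24683.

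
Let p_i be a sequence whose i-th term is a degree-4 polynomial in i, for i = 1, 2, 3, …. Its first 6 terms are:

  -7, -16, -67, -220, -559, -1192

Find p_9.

1st diffs: -9, -51, -153, -339, -633.
2nd diffs: -42, -102, -186, -294.
3rd diffs: -60, -84, -108.
4th diffs: -24, -24 (constant).
Newton forward-difference form: p_i = -7 + (-9)·C(i-1,1) + (-42)·C(i-1,2) + (-60)·C(i-1,3) + (-24)·C(i-1,4).
At i = 9: i-1 = 8, so p_9 = -7 - 72 - 1176 - 3360 - 1680 = -6295.

-6295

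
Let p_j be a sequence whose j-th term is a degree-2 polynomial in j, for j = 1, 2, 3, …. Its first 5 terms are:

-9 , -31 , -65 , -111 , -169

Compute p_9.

1st diffs: -22, -34, -46, -58.
2nd diffs: -12, -12, -12 (constant).
Newton forward-difference form: p_j = -9 + (-22)·C(j-1,1) + (-12)·C(j-1,2).
At j = 9: j-1 = 8, so p_9 = -9 - 176 - 336 = -521.

-521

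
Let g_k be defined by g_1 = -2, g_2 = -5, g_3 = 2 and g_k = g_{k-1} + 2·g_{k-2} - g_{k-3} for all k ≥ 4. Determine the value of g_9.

-11

Iterate the recurrence:
g_4 = -6  g_5 = 3  g_6 = -11  g_7 = 1  g_8 = -24  g_9 = -11.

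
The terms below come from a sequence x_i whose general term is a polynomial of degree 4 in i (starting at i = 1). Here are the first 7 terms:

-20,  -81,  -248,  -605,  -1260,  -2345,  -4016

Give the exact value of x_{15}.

1st diffs: -61, -167, -357, -655, -1085, -1671.
2nd diffs: -106, -190, -298, -430, -586.
3rd diffs: -84, -108, -132, -156.
4th diffs: -24, -24, -24 (constant).
Newton forward-difference form: x_i = -20 + (-61)·C(i-1,1) + (-106)·C(i-1,2) + (-84)·C(i-1,3) + (-24)·C(i-1,4).
At i = 15: i-1 = 14, so x_{15} = -20 - 854 - 9646 - 30576 - 24024 = -65120.

-65120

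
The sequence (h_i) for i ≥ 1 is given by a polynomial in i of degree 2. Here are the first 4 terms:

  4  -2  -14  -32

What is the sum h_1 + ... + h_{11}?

-1276

1st diffs: -6, -12, -18.
2nd diffs: -6, -6 (constant).
Newton forward-difference form: h_i = 4 + (-6)·C(i-1,1) + (-6)·C(i-1,2).
Continuing: …, -56, -86, -122, -164, …, h_{11} = -326.
Summing i = 1..11 (11 terms) gives -1276.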